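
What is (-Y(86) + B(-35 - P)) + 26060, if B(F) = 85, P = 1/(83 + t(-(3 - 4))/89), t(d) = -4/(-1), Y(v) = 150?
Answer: 25995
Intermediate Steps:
t(d) = 4 (t(d) = -4*(-1) = 4)
P = 89/7391 (P = 1/(83 + 4/89) = 1/(7391/89) = 89/7391 ≈ 0.012042)
(-Y(86) + B(-35 - P)) + 26060 = (-1*150 + 85) + 26060 = (-150 + 85) + 26060 = -65 + 26060 = 25995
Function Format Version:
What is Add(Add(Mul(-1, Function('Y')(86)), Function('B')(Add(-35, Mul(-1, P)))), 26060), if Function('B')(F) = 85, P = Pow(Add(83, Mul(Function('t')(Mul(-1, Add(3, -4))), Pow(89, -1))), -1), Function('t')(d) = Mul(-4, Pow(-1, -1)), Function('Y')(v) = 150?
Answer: 25995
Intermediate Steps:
Function('t')(d) = 4 (Function('t')(d) = Mul(-4, -1) = 4)
P = Rational(89, 7391) (P = Pow(Add(83, Mul(4, Pow(89, -1))), -1) = Pow(Add(83, Mul(4, Rational(1, 89))), -1) = Pow(Add(83, Rational(4, 89)), -1) = Pow(Rational(7391, 89), -1) = Rational(89, 7391) ≈ 0.012042)
Add(Add(Mul(-1, Function('Y')(86)), Function('B')(Add(-35, Mul(-1, P)))), 26060) = Add(Add(Mul(-1, 150), 85), 26060) = Add(Add(-150, 85), 26060) = Add(-65, 26060) = 25995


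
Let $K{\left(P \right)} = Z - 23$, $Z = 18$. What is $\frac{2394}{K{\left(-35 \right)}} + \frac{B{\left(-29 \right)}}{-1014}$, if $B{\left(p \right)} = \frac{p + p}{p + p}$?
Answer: $- \frac{2427521}{5070} \approx -478.8$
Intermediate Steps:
$K{\left(P \right)} = -5$ ($K{\left(P \right)} = 18 - 23 = -5$)
$B{\left(p \right)} = 1$ ($B{\left(p \right)} = \frac{2 p}{2 p} = 2 p \frac{1}{2 p} = 1$)
$\frac{2394}{K{\left(-35 \right)}} + \frac{B{\left(-29 \right)}}{-1014} = \frac{2394}{-5} + 1 \frac{1}{-1014} = 2394 \left(- \frac{1}{5}\right) + 1 \left(- \frac{1}{1014}\right) = - \frac{2394}{5} - \frac{1}{1014} = - \frac{2427521}{5070}$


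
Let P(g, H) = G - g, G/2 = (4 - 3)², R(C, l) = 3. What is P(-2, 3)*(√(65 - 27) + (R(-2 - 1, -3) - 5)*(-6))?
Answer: 48 + 4*√38 ≈ 72.658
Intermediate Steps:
G = 2 (G = 2*(4 - 3)² = 2*1² = 2*1 = 2)
P(g, H) = 2 - g
P(-2, 3)*(√(65 - 27) + (R(-2 - 1, -3) - 5)*(-6)) = (2 - 1*(-2))*(√(65 - 27) + (3 - 5)*(-6)) = (2 + 2)*(√38 - 2*(-6)) = 4*(√38 + 12) = 4*(12 + √38) = 48 + 4*√38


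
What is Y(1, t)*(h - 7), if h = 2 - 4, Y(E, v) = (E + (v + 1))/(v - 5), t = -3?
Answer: -9/8 ≈ -1.1250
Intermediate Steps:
Y(E, v) = (1 + E + v)/(-5 + v) (Y(E, v) = (E + (1 + v))/(-5 + v) = (1 + E + v)/(-5 + v))
h = -2
Y(1, t)*(h - 7) = ((1 + 1 - 3)/(-5 - 3))*(-2 - 7) = (-1/(-8))*(-9) = -⅛*(-1)*(-9) = (⅛)*(-9) = -9/8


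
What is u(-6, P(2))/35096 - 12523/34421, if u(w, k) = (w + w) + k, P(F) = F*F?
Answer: -54972822/151004927 ≈ -0.36405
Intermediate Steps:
P(F) = F²
u(w, k) = k + 2*w (u(w, k) = 2*w + k = k + 2*w)
u(-6, P(2))/35096 - 12523/34421 = (2² + 2*(-6))/35096 - 12523/34421 = (4 - 12)*(1/35096) - 12523*1/34421 = -8*1/35096 - 12523/34421 = -1/4387 - 12523/34421 = -54972822/151004927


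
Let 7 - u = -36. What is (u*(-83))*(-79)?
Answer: 281951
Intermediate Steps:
u = 43 (u = 7 - 1*(-36) = 7 + 36 = 43)
(u*(-83))*(-79) = (43*(-83))*(-79) = -3569*(-79) = 281951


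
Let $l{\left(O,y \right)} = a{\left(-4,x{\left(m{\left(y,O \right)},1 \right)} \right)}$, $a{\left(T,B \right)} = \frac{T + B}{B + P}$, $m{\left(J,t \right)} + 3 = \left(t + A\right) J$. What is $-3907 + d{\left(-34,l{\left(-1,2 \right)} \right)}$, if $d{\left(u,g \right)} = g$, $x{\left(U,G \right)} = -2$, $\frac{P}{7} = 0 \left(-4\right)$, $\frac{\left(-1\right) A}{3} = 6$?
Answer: $-3904$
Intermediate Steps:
$A = -18$ ($A = \left(-3\right) 6 = -18$)
$P = 0$ ($P = 7 \cdot 0 \left(-4\right) = 7 \cdot 0 = 0$)
$m{\left(J,t \right)} = -3 + J \left(-18 + t\right)$ ($m{\left(J,t \right)} = -3 + \left(t - 18\right) J = -3 + \left(-18 + t\right) J = -3 + J \left(-18 + t\right)$)
$a{\left(T,B \right)} = \frac{B + T}{B}$ ($a{\left(T,B \right)} = \frac{T + B}{B + 0} = \frac{B + T}{B}$)
$l{\left(O,y \right)} = 3$ ($l{\left(O,y \right)} = \frac{-2 - 4}{-2} = \left(- \frac{1}{2}\right) \left(-6\right) = 3$)
$-3907 + d{\left(-34,l{\left(-1,2 \right)} \right)} = -3907 + 3 = -3904$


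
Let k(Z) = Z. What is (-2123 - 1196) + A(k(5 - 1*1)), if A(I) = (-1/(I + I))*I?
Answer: -6639/2 ≈ -3319.5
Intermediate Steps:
A(I) = -1/2 (A(I) = (-1/(2*I))*I = -1/2)
(-2123 - 1196) + A(k(5 - 1*1)) = (-2123 - 1196) - 1/2 = -3319 - 1/2 = -6639/2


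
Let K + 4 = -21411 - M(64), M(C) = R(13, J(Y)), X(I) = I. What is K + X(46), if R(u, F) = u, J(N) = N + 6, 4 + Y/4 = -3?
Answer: -21382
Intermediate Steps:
Y = -28 (Y = -16 + 4*(-3) = -16 - 12 = -28)
J(N) = 6 + N
M(C) = 13
K = -21428 (K = -4 + (-21411 - 1*13) = -4 + (-21411 - 13) = -4 - 21424 = -21428)
K + X(46) = -21428 + 46 = -21382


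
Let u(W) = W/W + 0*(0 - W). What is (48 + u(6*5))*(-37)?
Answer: -1813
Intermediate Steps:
u(W) = 1 (u(W) = 1 + 0*(-W) = 1 + 0 = 1)
(48 + u(6*5))*(-37) = (48 + 1)*(-37) = 49*(-37) = -1813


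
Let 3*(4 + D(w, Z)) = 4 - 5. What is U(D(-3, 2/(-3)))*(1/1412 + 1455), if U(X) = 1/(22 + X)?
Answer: 6163383/74836 ≈ 82.359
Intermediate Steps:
D(w, Z) = -13/3 (D(w, Z) = -4 + (4 - 5)/3 = -4 + (⅓)*(-1) = -4 - ⅓ = -13/3)
U(D(-3, 2/(-3)))*(1/1412 + 1455) = (1/1412 + 1455)/(22 - 13/3) = (1/1412 + 1455)/(53/3) = (3/53)*(2054461/1412) = 6163383/74836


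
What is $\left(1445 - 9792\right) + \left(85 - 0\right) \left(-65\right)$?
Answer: $-13872$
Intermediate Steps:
$\left(1445 - 9792\right) + \left(85 - 0\right) \left(-65\right) = -8347 + \left(85 + 0\right) \left(-65\right) = -8347 + 85 \left(-65\right) = -8347 - 5525 = -13872$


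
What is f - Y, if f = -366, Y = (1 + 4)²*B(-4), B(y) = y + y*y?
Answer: -666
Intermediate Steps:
B(y) = y + y²
Y = 300 (Y = (1 + 4)²*(-4*(1 - 4)) = 5²*(-4*(-3)) = 25*12 = 300)
f - Y = -366 - 1*300 = -366 - 300 = -666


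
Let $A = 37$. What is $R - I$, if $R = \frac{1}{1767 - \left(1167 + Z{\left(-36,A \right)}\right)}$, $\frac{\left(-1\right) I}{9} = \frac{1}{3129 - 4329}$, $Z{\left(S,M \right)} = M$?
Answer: $- \frac{1289}{225200} \approx -0.0057238$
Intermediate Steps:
$I = \frac{3}{400}$ ($I = - \frac{9}{3129 - 4329} = - \frac{9}{-1200} = \left(-9\right) \left(- \frac{1}{1200}\right) = \frac{3}{400} \approx 0.0075$)
$R = \frac{1}{563}$ ($R = \frac{1}{1767 - 1204} = \frac{1}{563} \approx 0.0017762$)
$R - I = \frac{1}{563} - \frac{3}{400} = - \frac{1289}{225200}$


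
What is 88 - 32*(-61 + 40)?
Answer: 760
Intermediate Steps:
88 - 32*(-61 + 40) = 88 - 32*(-21) = 88 + 672 = 760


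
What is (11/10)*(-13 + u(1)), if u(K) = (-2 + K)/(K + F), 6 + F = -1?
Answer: -847/60 ≈ -14.117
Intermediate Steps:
F = -7 (F = -6 - 1 = -7)
u(K) = (-2 + K)/(-7 + K) (u(K) = (-2 + K)/(K - 7) = (-2 + K)/(-7 + K))
(11/10)*(-13 + u(1)) = (11/10)*(-13 + (-2 + 1)/(-7 + 1)) = (11*(⅒))*(-13 - 1/(-6)) = 11*(-13 - ⅙*(-1))/10 = 11*(-13 + ⅙)/10 = (11/10)*(-77/6) = -847/60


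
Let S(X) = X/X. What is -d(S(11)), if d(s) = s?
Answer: -1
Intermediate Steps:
S(X) = 1
-d(S(11)) = -1*1 = -1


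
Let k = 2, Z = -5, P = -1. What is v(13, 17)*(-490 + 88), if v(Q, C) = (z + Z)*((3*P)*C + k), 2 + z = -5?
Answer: -236376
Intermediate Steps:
z = -7 (z = -2 - 5 = -7)
v(Q, C) = -24 + 36*C (v(Q, C) = (-7 - 5)*((3*(-1))*C + 2) = -12*(-3*C + 2) = -12*(2 - 3*C) = -24 + 36*C)
v(13, 17)*(-490 + 88) = (-24 + 36*17)*(-490 + 88) = (-24 + 612)*(-402) = 588*(-402) = -236376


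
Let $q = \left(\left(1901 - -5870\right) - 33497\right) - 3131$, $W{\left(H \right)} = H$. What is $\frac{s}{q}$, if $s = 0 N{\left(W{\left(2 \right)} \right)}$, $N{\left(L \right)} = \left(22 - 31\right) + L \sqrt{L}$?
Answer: $0$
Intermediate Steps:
$N{\left(L \right)} = -9 + L^{\frac{3}{2}}$
$q = -28857$ ($q = \left(\left(1901 + 5870\right) - 33497\right) - 3131 = \left(7771 - 33497\right) - 3131 = -25726 - 3131 = -28857$)
$s = 0$ ($s = 0 \left(-9 + 2^{\frac{3}{2}}\right) = 0 \left(-9 + 2 \sqrt{2}\right) = 0$)
$\frac{s}{q} = \frac{0}{-28857} = 0 \left(- \frac{1}{28857}\right) = 0$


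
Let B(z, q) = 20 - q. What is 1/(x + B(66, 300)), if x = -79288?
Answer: -1/79568 ≈ -1.2568e-5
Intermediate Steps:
1/(x + B(66, 300)) = 1/(-79288 + (20 - 1*300)) = 1/(-79288 + (20 - 300)) = 1/(-79288 - 280) = 1/(-79568) = -1/79568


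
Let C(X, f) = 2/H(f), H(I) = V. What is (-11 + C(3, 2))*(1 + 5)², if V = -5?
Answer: -2052/5 ≈ -410.40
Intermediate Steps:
H(I) = -5
C(X, f) = -⅖ (C(X, f) = 2/(-5) = 2*(-⅕) = -⅖)
(-11 + C(3, 2))*(1 + 5)² = (-11 - ⅖)*(1 + 5)² = -57/5*6² = -57/5*36 = -2052/5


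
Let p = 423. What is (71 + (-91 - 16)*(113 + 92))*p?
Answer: -9248472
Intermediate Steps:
(71 + (-91 - 16)*(113 + 92))*p = (71 + (-91 - 16)*(113 + 92))*423 = (71 - 107*205)*423 = (71 - 21935)*423 = -21864*423 = -9248472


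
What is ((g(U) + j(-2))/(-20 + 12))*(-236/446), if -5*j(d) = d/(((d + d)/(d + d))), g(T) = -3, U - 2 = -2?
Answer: -767/4460 ≈ -0.17197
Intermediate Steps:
U = 0 (U = 2 - 2 = 0)
j(d) = -d/5 (j(d) = -d/(5*((d + d)/(d + d))) = -d/(5*((2*d)/((2*d)))) = -d/(5*((2*d)*(1/(2*d)))) = -d/(5*1) = -d/5)
((g(U) + j(-2))/(-20 + 12))*(-236/446) = ((-3 - ⅕*(-2))/(-20 + 12))*(-236/446) = ((-3 + ⅖)/(-8))*(-236*1/446) = -13/5*(-⅛)*(-118/223) = (13/40)*(-118/223) = -767/4460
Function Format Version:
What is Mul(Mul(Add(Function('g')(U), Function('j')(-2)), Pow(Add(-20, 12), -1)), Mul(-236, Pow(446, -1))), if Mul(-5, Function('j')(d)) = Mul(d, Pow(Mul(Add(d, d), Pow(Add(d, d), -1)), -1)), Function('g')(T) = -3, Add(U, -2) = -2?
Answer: Rational(-767, 4460) ≈ -0.17197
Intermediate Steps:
U = 0 (U = Add(2, -2) = 0)
Function('j')(d) = Mul(Rational(-1, 5), d) (Function('j')(d) = Mul(Rational(-1, 5), Mul(d, Pow(Mul(Add(d, d), Pow(Add(d, d), -1)), -1))) = Mul(Rational(-1, 5), Mul(d, Pow(Mul(Mul(2, d), Pow(Mul(2, d), -1)), -1))) = Mul(Rational(-1, 5), Mul(d, Pow(Mul(Mul(2, d), Mul(Rational(1, 2), Pow(d, -1))), -1))) = Mul(Rational(-1, 5), Mul(d, Pow(1, -1))) = Mul(Rational(-1, 5), Mul(d, 1)) = Mul(Rational(-1, 5), d))
Mul(Mul(Add(Function('g')(U), Function('j')(-2)), Pow(Add(-20, 12), -1)), Mul(-236, Pow(446, -1))) = Mul(Mul(Add(-3, Mul(Rational(-1, 5), -2)), Pow(Add(-20, 12), -1)), Mul(-236, Pow(446, -1))) = Mul(Mul(Add(-3, Rational(2, 5)), Pow(-8, -1)), Mul(-236, Rational(1, 446))) = Mul(Mul(Rational(-13, 5), Rational(-1, 8)), Rational(-118, 223)) = Mul(Rational(13, 40), Rational(-118, 223)) = Rational(-767, 4460)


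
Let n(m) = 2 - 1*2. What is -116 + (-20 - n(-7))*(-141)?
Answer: 2704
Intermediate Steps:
n(m) = 0 (n(m) = 2 - 2 = 0)
-116 + (-20 - n(-7))*(-141) = -116 + (-20 - 1*0)*(-141) = -116 + (-20 + 0)*(-141) = -116 - 20*(-141) = -116 + 2820 = 2704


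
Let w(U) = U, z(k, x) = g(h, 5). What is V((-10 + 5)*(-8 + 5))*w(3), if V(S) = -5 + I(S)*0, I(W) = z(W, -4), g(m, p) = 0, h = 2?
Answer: -15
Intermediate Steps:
z(k, x) = 0
I(W) = 0
V(S) = -5 (V(S) = -5 + 0*0 = -5 + 0 = -5)
V((-10 + 5)*(-8 + 5))*w(3) = -5*3 = -15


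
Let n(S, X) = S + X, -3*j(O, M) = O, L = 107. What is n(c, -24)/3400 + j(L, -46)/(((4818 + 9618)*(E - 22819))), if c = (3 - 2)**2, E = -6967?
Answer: -1854312139/274119068700 ≈ -0.0067646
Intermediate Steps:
j(O, M) = -O/3
c = 1 (c = 1**2 = 1)
n(c, -24)/3400 + j(L, -46)/(((4818 + 9618)*(E - 22819))) = (1 - 24)/3400 + (-1/3*107)/(((4818 + 9618)*(-6967 - 22819))) = -23*1/3400 - 107/(3*(14436*(-29786))) = -23/3400 - 107/3/(-429990696) = -23/3400 - 107/3*(-1/429990696) = -23/3400 + 107/1289972088 = -1854312139/274119068700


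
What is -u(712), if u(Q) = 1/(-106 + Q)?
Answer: -1/606 ≈ -0.0016502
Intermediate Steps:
-u(712) = -1/(-106 + 712) = -1/606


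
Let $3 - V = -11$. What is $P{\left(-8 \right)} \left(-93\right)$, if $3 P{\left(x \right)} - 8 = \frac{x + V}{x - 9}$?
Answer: $- \frac{4030}{17} \approx -237.06$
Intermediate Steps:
$V = 14$ ($V = 3 - -11 = 3 + 11 = 14$)
$P{\left(x \right)} = \frac{8}{3} + \frac{14 + x}{3 \left(-9 + x\right)}$ ($P{\left(x \right)} = \frac{8}{3} + \frac{\left(x + 14\right) \frac{1}{x - 9}}{3} = \frac{8}{3} + \frac{\left(14 + x\right) \frac{1}{-9 + x}}{3} = \frac{8}{3} + \frac{\frac{1}{-9 + x} \left(14 + x\right)}{3} = \frac{8}{3} + \frac{14 + x}{3 \left(-9 + x\right)}$)
$P{\left(-8 \right)} \left(-93\right) = \frac{-58 + 9 \left(-8\right)}{3 \left(-9 - 8\right)} \left(-93\right) = \frac{-58 - 72}{3 \left(-17\right)} \left(-93\right) = \frac{1}{3} \left(- \frac{1}{17}\right) \left(-130\right) \left(-93\right) = \frac{130}{51} \left(-93\right) = - \frac{4030}{17}$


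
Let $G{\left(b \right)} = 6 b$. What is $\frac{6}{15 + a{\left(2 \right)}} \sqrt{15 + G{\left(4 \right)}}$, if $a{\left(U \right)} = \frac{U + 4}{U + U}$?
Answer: $\frac{4 \sqrt{39}}{11} \approx 2.2709$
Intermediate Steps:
$a{\left(U \right)} = \frac{4 + U}{2 U}$
$\frac{6}{15 + a{\left(2 \right)}} \sqrt{15 + G{\left(4 \right)}} = \frac{6}{15 + \frac{4 + 2}{2 \cdot 2}} \sqrt{15 + 6 \cdot 4} = \frac{6}{15 + \frac{1}{2} \cdot \frac{1}{2} \cdot 6} \sqrt{15 + 24} = \frac{6}{15 + \frac{3}{2}} \sqrt{39} = \frac{6}{\frac{33}{2}} \sqrt{39} = 6 \cdot \frac{2}{33} \sqrt{39} = \frac{4 \sqrt{39}}{11}$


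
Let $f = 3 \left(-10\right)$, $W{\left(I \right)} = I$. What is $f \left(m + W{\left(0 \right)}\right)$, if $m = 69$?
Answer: $-2070$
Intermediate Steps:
$f = -30$
$f \left(m + W{\left(0 \right)}\right) = - 30 \left(69 + 0\right) = \left(-30\right) 69 = -2070$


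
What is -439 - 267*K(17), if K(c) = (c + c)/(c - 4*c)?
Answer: -261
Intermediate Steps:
K(c) = -⅔ (K(c) = (2*c)/((-3*c)) = (2*c)*(-1/(3*c)) = -⅔)
-439 - 267*K(17) = -439 - 267*(-⅔) = -439 + 178 = -261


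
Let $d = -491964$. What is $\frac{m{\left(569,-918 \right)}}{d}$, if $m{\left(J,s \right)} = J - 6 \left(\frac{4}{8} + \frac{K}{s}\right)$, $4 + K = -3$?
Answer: $- \frac{86591}{75270492} \approx -0.0011504$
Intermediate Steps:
$K = -7$ ($K = -4 - 3 = -7$)
$m{\left(J,s \right)} = -3 + J + \frac{42}{s}$ ($m{\left(J,s \right)} = J - 6 \left(\frac{4}{8} - \frac{7}{s}\right) = J - 6 \left(4 \cdot \frac{1}{8} - \frac{7}{s}\right) = J - 6 \left(\frac{1}{2} - \frac{7}{s}\right) = J - \left(3 - \frac{42}{s}\right) = -3 + J + \frac{42}{s}$)
$\frac{m{\left(569,-918 \right)}}{d} = \frac{-3 + 569 + \frac{42}{-918}}{-491964} = \left(-3 + 569 + 42 \left(- \frac{1}{918}\right)\right) \left(- \frac{1}{491964}\right) = \left(-3 + 569 - \frac{7}{153}\right) \left(- \frac{1}{491964}\right) = \frac{86591}{153} \left(- \frac{1}{491964}\right) = - \frac{86591}{75270492}$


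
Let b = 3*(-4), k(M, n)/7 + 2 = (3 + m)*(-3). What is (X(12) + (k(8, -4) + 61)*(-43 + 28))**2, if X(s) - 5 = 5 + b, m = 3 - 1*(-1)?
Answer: 2244004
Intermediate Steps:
m = 4 (m = 3 + 1 = 4)
k(M, n) = -161 (k(M, n) = -14 + 7*((3 + 4)*(-3)) = -14 + 7*(7*(-3)) = -14 + 7*(-21) = -14 - 147 = -161)
b = -12
X(s) = -2 (X(s) = 5 + (5 - 12) = 5 - 7 = -2)
(X(12) + (k(8, -4) + 61)*(-43 + 28))**2 = (-2 + (-161 + 61)*(-43 + 28))**2 = (-2 - 100*(-15))**2 = (-2 + 1500)**2 = 1498**2 = 2244004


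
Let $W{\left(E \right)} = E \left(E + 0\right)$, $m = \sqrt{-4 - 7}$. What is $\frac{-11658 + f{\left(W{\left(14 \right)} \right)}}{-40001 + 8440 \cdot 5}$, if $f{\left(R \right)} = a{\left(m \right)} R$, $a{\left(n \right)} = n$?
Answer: $- \frac{3886}{733} + \frac{196 i \sqrt{11}}{2199} \approx -5.3015 + 0.29562 i$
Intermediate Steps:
$m = i \sqrt{11}$ ($m = \sqrt{-11} = i \sqrt{11} \approx 3.3166 i$)
$W{\left(E \right)} = E^{2}$ ($W{\left(E \right)} = E E = E^{2}$)
$f{\left(R \right)} = i R \sqrt{11}$ ($f{\left(R \right)} = i \sqrt{11} R = i R \sqrt{11}$)
$\frac{-11658 + f{\left(W{\left(14 \right)} \right)}}{-40001 + 8440 \cdot 5} = \frac{-11658 + i 14^{2} \sqrt{11}}{-40001 + 8440 \cdot 5} = \frac{-11658 + i 196 \sqrt{11}}{-40001 + 42200} = \frac{-11658 + 196 i \sqrt{11}}{2199} = \left(-11658 + 196 i \sqrt{11}\right) \frac{1}{2199} = - \frac{3886}{733} + \frac{196 i \sqrt{11}}{2199}$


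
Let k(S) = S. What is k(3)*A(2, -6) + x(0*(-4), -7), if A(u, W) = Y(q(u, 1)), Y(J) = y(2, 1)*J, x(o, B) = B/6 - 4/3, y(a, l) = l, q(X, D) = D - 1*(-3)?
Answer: 19/2 ≈ 9.5000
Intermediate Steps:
q(X, D) = 3 + D (q(X, D) = D + 3 = 3 + D)
x(o, B) = -4/3 + B/6 (x(o, B) = B*(⅙) - 4*⅓ = B/6 - 4/3 = -4/3 + B/6)
Y(J) = J (Y(J) = 1*J = J)
A(u, W) = 4 (A(u, W) = 3 + 1 = 4)
k(3)*A(2, -6) + x(0*(-4), -7) = 3*4 + (-4/3 + (⅙)*(-7)) = 12 + (-4/3 - 7/6) = 12 - 5/2 = 19/2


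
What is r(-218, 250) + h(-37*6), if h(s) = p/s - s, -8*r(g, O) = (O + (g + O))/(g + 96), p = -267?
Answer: 4035365/18056 ≈ 223.49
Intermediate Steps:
r(g, O) = -(g + 2*O)/(8*(96 + g)) (r(g, O) = -(O + (g + O))/(8*(g + 96)) = -(O + (O + g))/(8*(96 + g)) = -(g + 2*O)/(8*(96 + g)))
h(s) = -s - 267/s (h(s) = -267/s - s = -s - 267/s)
r(-218, 250) + h(-37*6) = (-1*(-218) - 2*250)/(8*(96 - 218)) + (-(-37)*6 - 267/((-37*6))) = (⅛)*(218 - 500)/(-122) + (-1*(-222) - 267/(-222)) = (⅛)*(-1/122)*(-282) + (222 - 267*(-1/222)) = 141/488 + (222 + 89/74) = 141/488 + 16517/74 = 4035365/18056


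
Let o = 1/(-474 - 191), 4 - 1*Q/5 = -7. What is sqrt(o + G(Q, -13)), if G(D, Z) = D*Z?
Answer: 2*I*sqrt(79047885)/665 ≈ 26.74*I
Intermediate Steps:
Q = 55 (Q = 20 - 5*(-7) = 20 + 35 = 55)
o = -1/665 (o = 1/(-665) = -1/665 ≈ -0.0015038)
sqrt(o + G(Q, -13)) = sqrt(-1/665 + 55*(-13)) = sqrt(-1/665 - 715) = sqrt(-475476/665) = 2*I*sqrt(79047885)/665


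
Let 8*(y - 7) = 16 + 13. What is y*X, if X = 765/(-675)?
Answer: -289/24 ≈ -12.042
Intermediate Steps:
X = -17/15 (X = 765*(-1/675) = -17/15 ≈ -1.1333)
y = 85/8 (y = 7 + (16 + 13)/8 = 7 + (⅛)*29 = 7 + 29/8 = 85/8 ≈ 10.625)
y*X = (85/8)*(-17/15) = -289/24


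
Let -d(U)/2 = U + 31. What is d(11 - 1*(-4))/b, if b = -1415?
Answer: 92/1415 ≈ 0.065018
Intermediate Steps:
d(U) = -62 - 2*U (d(U) = -2*(U + 31) = -2*(31 + U) = -62 - 2*U)
d(11 - 1*(-4))/b = (-62 - 2*(11 - 1*(-4)))/(-1415) = (-62 - 2*(11 + 4))*(-1/1415) = (-62 - 2*15)*(-1/1415) = (-62 - 30)*(-1/1415) = -92*(-1/1415) = 92/1415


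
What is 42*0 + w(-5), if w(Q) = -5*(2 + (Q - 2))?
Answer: 25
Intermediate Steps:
w(Q) = -5*Q (w(Q) = -5*(2 + (-2 + Q)) = -5*Q)
42*0 + w(-5) = 42*0 - 5*(-5) = 0 + 25 = 25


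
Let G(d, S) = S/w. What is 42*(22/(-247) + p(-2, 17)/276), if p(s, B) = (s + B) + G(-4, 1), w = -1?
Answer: -9149/5681 ≈ -1.6105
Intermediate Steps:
G(d, S) = -S (G(d, S) = S/(-1) = S*(-1) = -S)
p(s, B) = -1 + B + s (p(s, B) = (s + B) - 1*1 = (B + s) - 1 = -1 + B + s)
42*(22/(-247) + p(-2, 17)/276) = 42*(22/(-247) + (-1 + 17 - 2)/276) = 42*(22*(-1/247) + 14*(1/276)) = 42*(-22/247 + 7/138) = 42*(-1307/34086) = -9149/5681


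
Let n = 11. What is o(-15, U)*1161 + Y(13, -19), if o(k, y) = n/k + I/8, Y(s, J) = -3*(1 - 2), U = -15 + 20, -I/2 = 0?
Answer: -4242/5 ≈ -848.40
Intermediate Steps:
I = 0 (I = -2*0 = 0)
U = 5
Y(s, J) = 3 (Y(s, J) = -3*(-1) = 3)
o(k, y) = 11/k (o(k, y) = 11/k + 0/8 = 11/k + 0*(⅛) = 11/k + 0 = 11/k)
o(-15, U)*1161 + Y(13, -19) = (11/(-15))*1161 + 3 = (11*(-1/15))*1161 + 3 = -11/15*1161 + 3 = -4257/5 + 3 = -4242/5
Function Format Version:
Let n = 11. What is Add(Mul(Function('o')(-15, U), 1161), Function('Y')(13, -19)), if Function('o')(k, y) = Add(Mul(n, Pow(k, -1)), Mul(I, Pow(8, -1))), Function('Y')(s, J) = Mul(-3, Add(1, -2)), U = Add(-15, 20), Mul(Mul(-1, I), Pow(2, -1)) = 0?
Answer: Rational(-4242, 5) ≈ -848.40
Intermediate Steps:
I = 0 (I = Mul(-2, 0) = 0)
U = 5
Function('Y')(s, J) = 3 (Function('Y')(s, J) = Mul(-3, -1) = 3)
Function('o')(k, y) = Mul(11, Pow(k, -1)) (Function('o')(k, y) = Add(Mul(11, Pow(k, -1)), Mul(0, Pow(8, -1))) = Add(Mul(11, Pow(k, -1)), Mul(0, Rational(1, 8))) = Add(Mul(11, Pow(k, -1)), 0) = Mul(11, Pow(k, -1)))
Add(Mul(Function('o')(-15, U), 1161), Function('Y')(13, -19)) = Add(Mul(Mul(11, Pow(-15, -1)), 1161), 3) = Add(Mul(Mul(11, Rational(-1, 15)), 1161), 3) = Add(Mul(Rational(-11, 15), 1161), 3) = Add(Rational(-4257, 5), 3) = Rational(-4242, 5)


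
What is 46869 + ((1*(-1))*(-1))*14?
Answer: 46883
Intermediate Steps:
46869 + ((1*(-1))*(-1))*14 = 46869 - 1*(-1)*14 = 46869 + 1*14 = 46869 + 14 = 46883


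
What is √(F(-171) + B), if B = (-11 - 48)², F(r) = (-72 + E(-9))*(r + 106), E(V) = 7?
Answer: √7706 ≈ 87.784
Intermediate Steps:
F(r) = -6890 - 65*r (F(r) = (-72 + 7)*(r + 106) = -65*(106 + r) = -6890 - 65*r)
B = 3481 (B = (-59)² = 3481)
√(F(-171) + B) = √((-6890 - 65*(-171)) + 3481) = √((-6890 + 11115) + 3481) = √(4225 + 3481) = √7706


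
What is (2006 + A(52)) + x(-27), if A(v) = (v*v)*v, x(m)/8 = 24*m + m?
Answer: 137214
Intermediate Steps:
x(m) = 200*m (x(m) = 8*(24*m + m) = 8*(25*m) = 200*m)
A(v) = v³ (A(v) = v²*v = v³)
(2006 + A(52)) + x(-27) = (2006 + 52³) + 200*(-27) = (2006 + 140608) - 5400 = 142614 - 5400 = 137214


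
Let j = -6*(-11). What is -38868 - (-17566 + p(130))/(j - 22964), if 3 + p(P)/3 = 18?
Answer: -890016985/22898 ≈ -38869.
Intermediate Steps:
p(P) = 45 (p(P) = -9 + 3*18 = -9 + 54 = 45)
j = 66
-38868 - (-17566 + p(130))/(j - 22964) = -38868 - (-17566 + 45)/(66 - 22964) = -38868 - (-17521)/(-22898) = -38868 - (-17521)*(-1)/22898 = -38868 - 1*17521/22898 = -38868 - 17521/22898 = -890016985/22898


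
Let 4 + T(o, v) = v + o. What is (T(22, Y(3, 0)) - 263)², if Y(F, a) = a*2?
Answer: 60025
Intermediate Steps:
Y(F, a) = 2*a
T(o, v) = -4 + o + v (T(o, v) = -4 + (v + o) = -4 + (o + v) = -4 + o + v)
(T(22, Y(3, 0)) - 263)² = ((-4 + 22 + 2*0) - 263)² = ((-4 + 22 + 0) - 263)² = (18 - 263)² = (-245)² = 60025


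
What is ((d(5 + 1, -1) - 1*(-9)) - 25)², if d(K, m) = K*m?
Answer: 484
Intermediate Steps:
((d(5 + 1, -1) - 1*(-9)) - 25)² = (((5 + 1)*(-1) - 1*(-9)) - 25)² = ((6*(-1) + 9) - 25)² = ((-6 + 9) - 25)² = (3 - 25)² = (-22)² = 484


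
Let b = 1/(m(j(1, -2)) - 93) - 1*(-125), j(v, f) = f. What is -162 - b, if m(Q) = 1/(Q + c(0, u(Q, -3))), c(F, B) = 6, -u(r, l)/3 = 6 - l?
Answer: -106473/371 ≈ -286.99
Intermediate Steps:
u(r, l) = -18 + 3*l (u(r, l) = -3*(6 - l) = -18 + 3*l)
m(Q) = 1/(6 + Q) (m(Q) = 1/(Q + 6) = 1/(6 + Q))
b = 46371/371 (b = 1/(1/(6 - 2) - 93) - 1*(-125) = 1/(1/4 - 93) + 125 = 1/(¼ - 93) + 125 = 1/(-371/4) + 125 = -4/371 + 125 = 46371/371 ≈ 124.99)
-162 - b = -162 - 1*46371/371 = -162 - 46371/371 = -106473/371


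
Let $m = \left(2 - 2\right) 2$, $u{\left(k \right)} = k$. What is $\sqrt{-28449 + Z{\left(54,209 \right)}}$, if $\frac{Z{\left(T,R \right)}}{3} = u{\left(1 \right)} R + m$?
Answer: $i \sqrt{27822} \approx 166.8 i$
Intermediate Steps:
$m = 0$ ($m = 0 \cdot 2 = 0$)
$Z{\left(T,R \right)} = 3 R$ ($Z{\left(T,R \right)} = 3 \left(1 R + 0\right) = 3 \left(R + 0\right) = 3 R$)
$\sqrt{-28449 + Z{\left(54,209 \right)}} = \sqrt{-28449 + 3 \cdot 209} = \sqrt{-28449 + 627} = \sqrt{-27822} = i \sqrt{27822}$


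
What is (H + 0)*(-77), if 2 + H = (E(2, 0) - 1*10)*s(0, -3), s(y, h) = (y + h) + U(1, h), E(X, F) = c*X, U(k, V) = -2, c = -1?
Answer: -4466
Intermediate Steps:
E(X, F) = -X
s(y, h) = -2 + h + y (s(y, h) = (y + h) - 2 = (h + y) - 2 = -2 + h + y)
H = 58 (H = -2 + (-1*2 - 1*10)*(-2 - 3 + 0) = -2 + (-2 - 10)*(-5) = -2 - 12*(-5) = -2 + 60 = 58)
(H + 0)*(-77) = (58 + 0)*(-77) = 58*(-77) = -4466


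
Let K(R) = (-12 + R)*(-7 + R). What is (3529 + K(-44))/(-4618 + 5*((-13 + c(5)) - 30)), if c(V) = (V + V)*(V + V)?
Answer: -6385/4333 ≈ -1.4736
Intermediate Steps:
c(V) = 4*V² (c(V) = (2*V)*(2*V) = 4*V²)
(3529 + K(-44))/(-4618 + 5*((-13 + c(5)) - 30)) = (3529 + (84 + (-44)² - 19*(-44)))/(-4618 + 5*((-13 + 4*5²) - 30)) = (3529 + (84 + 1936 + 836))/(-4618 + 5*((-13 + 4*25) - 30)) = (3529 + 2856)/(-4618 + 5*((-13 + 100) - 30)) = 6385/(-4618 + 5*(87 - 30)) = 6385/(-4618 + 5*57) = 6385/(-4618 + 285) = 6385/(-4333) = 6385*(-1/4333) = -6385/4333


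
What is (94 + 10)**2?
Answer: 10816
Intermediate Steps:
(94 + 10)**2 = 104**2 = 10816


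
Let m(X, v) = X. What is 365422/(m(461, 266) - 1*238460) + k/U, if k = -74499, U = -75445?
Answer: -9838575289/17955834555 ≈ -0.54793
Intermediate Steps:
365422/(m(461, 266) - 1*238460) + k/U = 365422/(461 - 1*238460) - 74499/(-75445) = 365422/(461 - 238460) - 74499*(-1/75445) = 365422/(-237999) + 74499/75445 = 365422*(-1/237999) + 74499/75445 = -365422/237999 + 74499/75445 = -9838575289/17955834555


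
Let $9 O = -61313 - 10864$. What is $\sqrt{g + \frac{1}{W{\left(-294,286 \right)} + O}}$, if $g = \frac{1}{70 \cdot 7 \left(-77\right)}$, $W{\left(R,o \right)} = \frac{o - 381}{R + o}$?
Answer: $\frac{i \sqrt{162443061710930}}{1035887930} \approx 0.012304 i$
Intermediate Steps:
$W{\left(R,o \right)} = \frac{-381 + o}{R + o}$
$O = - \frac{24059}{3}$ ($O = \frac{-61313 - 10864}{9} = \frac{1}{9} \left(-72177\right) = - \frac{24059}{3} \approx -8019.7$)
$g = - \frac{1}{37730}$ ($g = \frac{1}{490 \left(-77\right)} = \frac{1}{-37730} = - \frac{1}{37730} \approx -2.6504 \cdot 10^{-5}$)
$\sqrt{g + \frac{1}{W{\left(-294,286 \right)} + O}} = \sqrt{- \frac{1}{37730} + \frac{1}{\frac{-381 + 286}{-294 + 286} - \frac{24059}{3}}} = \sqrt{- \frac{1}{37730} + \frac{1}{\frac{1}{-8} \left(-95\right) - \frac{24059}{3}}} = \sqrt{- \frac{1}{37730} + \frac{1}{\left(- \frac{1}{8}\right) \left(-95\right) - \frac{24059}{3}}} = \sqrt{- \frac{1}{37730} + \frac{1}{\frac{95}{8} - \frac{24059}{3}}} = \sqrt{- \frac{1}{37730} + \frac{1}{- \frac{192187}{24}}} = \sqrt{- \frac{1}{37730} - \frac{24}{192187}} = \sqrt{- \frac{1097707}{7251215510}} = \frac{i \sqrt{162443061710930}}{1035887930}$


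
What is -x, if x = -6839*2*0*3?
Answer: 0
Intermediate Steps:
x = 0 (x = -0*3 = -6839*0 = 0)
-x = -1*0 = 0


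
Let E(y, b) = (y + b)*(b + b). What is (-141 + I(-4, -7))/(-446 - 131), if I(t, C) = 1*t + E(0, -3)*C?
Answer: 271/577 ≈ 0.46967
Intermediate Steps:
E(y, b) = 2*b*(b + y) (E(y, b) = (b + y)*(2*b) = 2*b*(b + y))
I(t, C) = t + 18*C (I(t, C) = 1*t + (2*(-3)*(-3 + 0))*C = t + (2*(-3)*(-3))*C = t + 18*C)
(-141 + I(-4, -7))/(-446 - 131) = (-141 + (-4 + 18*(-7)))/(-446 - 131) = (-141 + (-4 - 126))/(-577) = (-141 - 130)*(-1/577) = -271*(-1/577) = 271/577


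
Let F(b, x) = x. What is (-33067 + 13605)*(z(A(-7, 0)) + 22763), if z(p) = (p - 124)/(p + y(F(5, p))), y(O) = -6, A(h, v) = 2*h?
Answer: -2215738969/5 ≈ -4.4315e+8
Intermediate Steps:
z(p) = (-124 + p)/(-6 + p) (z(p) = (p - 124)/(p - 6) = (-124 + p)/(-6 + p))
(-33067 + 13605)*(z(A(-7, 0)) + 22763) = (-33067 + 13605)*((-124 + 2*(-7))/(-6 + 2*(-7)) + 22763) = -19462*((-124 - 14)/(-6 - 14) + 22763) = -19462*(-138/(-20) + 22763) = -19462*(-1/20*(-138) + 22763) = -19462*(69/10 + 22763) = -19462*227699/10 = -2215738969/5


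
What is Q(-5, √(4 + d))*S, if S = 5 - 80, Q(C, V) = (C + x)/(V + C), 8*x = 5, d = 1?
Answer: -2625/32 - 525*√5/32 ≈ -118.72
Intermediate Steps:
x = 5/8 (x = (⅛)*5 = 5/8 ≈ 0.62500)
Q(C, V) = (5/8 + C)/(C + V) (Q(C, V) = (C + 5/8)/(V + C) = (5/8 + C)/(C + V))
S = -75
Q(-5, √(4 + d))*S = ((5/8 - 5)/(-5 + √(4 + 1)))*(-75) = (-35/8/(-5 + √5))*(-75) = -35/(8*(-5 + √5))*(-75) = 2625/(8*(-5 + √5))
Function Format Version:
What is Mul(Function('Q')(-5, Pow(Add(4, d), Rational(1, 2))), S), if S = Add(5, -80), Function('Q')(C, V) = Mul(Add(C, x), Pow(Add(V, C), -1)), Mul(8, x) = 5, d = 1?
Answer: Add(Rational(-2625, 32), Mul(Rational(-525, 32), Pow(5, Rational(1, 2)))) ≈ -118.72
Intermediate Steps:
x = Rational(5, 8) (x = Mul(Rational(1, 8), 5) = Rational(5, 8) ≈ 0.62500)
Function('Q')(C, V) = Mul(Pow(Add(C, V), -1), Add(Rational(5, 8), C)) (Function('Q')(C, V) = Mul(Add(C, Rational(5, 8)), Pow(Add(V, C), -1)) = Mul(Add(Rational(5, 8), C), Pow(Add(C, V), -1)) = Mul(Pow(Add(C, V), -1), Add(Rational(5, 8), C)))
S = -75
Mul(Function('Q')(-5, Pow(Add(4, d), Rational(1, 2))), S) = Mul(Mul(Pow(Add(-5, Pow(Add(4, 1), Rational(1, 2))), -1), Add(Rational(5, 8), -5)), -75) = Mul(Mul(Pow(Add(-5, Pow(5, Rational(1, 2))), -1), Rational(-35, 8)), -75) = Mul(Mul(Rational(-35, 8), Pow(Add(-5, Pow(5, Rational(1, 2))), -1)), -75) = Mul(Rational(2625, 8), Pow(Add(-5, Pow(5, Rational(1, 2))), -1))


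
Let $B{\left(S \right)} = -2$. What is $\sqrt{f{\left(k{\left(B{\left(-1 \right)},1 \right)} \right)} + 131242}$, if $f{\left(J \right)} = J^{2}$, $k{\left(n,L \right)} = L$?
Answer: $\sqrt{131243} \approx 362.27$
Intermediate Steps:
$\sqrt{f{\left(k{\left(B{\left(-1 \right)},1 \right)} \right)} + 131242} = \sqrt{1^{2} + 131242} = \sqrt{1 + 131242} = \sqrt{131243}$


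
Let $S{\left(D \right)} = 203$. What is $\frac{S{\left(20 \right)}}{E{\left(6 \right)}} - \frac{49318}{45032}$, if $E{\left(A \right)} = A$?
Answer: $\frac{2211397}{67548} \approx 32.738$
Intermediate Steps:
$\frac{S{\left(20 \right)}}{E{\left(6 \right)}} - \frac{49318}{45032} = \frac{203}{6} - \frac{49318}{45032} = 203 \cdot \frac{1}{6} - \frac{24659}{22516} = \frac{203}{6} - \frac{24659}{22516} = \frac{2211397}{67548}$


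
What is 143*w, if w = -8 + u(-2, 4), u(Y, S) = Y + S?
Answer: -858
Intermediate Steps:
u(Y, S) = S + Y
w = -6 (w = -8 + (4 - 2) = -8 + 2 = -6)
143*w = 143*(-6) = -858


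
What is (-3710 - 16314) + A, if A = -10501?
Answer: -30525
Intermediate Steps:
(-3710 - 16314) + A = (-3710 - 16314) - 10501 = -20024 - 10501 = -30525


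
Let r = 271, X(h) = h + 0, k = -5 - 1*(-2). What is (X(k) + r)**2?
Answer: 71824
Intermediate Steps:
k = -3 (k = -5 + 2 = -3)
X(h) = h
(X(k) + r)**2 = (-3 + 271)**2 = 268**2 = 71824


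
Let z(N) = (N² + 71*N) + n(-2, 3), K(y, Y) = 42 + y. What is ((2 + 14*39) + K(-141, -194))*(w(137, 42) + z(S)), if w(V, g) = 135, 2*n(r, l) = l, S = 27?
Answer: 2498685/2 ≈ 1.2493e+6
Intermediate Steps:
n(r, l) = l/2
z(N) = 3/2 + N² + 71*N (z(N) = (N² + 71*N) + (½)*3 = (N² + 71*N) + 3/2 = 3/2 + N² + 71*N)
((2 + 14*39) + K(-141, -194))*(w(137, 42) + z(S)) = ((2 + 14*39) + (42 - 141))*(135 + (3/2 + 27² + 71*27)) = ((2 + 546) - 99)*(135 + (3/2 + 729 + 1917)) = (548 - 99)*(135 + 5295/2) = 449*(5565/2) = 2498685/2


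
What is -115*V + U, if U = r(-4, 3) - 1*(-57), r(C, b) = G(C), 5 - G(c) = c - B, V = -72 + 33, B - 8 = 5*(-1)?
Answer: 4554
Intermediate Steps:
B = 3 (B = 8 + 5*(-1) = 8 - 5 = 3)
V = -39
G(c) = 8 - c (G(c) = 5 - (c - 1*3) = 5 - (c - 3) = 5 - (-3 + c) = 5 + (3 - c) = 8 - c)
r(C, b) = 8 - C
U = 69 (U = (8 - 1*(-4)) - 1*(-57) = (8 + 4) + 57 = 12 + 57 = 69)
-115*V + U = -115*(-39) + 69 = 4485 + 69 = 4554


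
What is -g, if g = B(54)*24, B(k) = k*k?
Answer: -69984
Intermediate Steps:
B(k) = k**2
g = 69984 (g = 54**2*24 = 2916*24 = 69984)
-g = -1*69984 = -69984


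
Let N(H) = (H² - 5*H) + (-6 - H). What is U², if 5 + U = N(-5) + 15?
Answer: 3481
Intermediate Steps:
N(H) = -6 + H² - 6*H
U = 59 (U = -5 + ((-6 + (-5)² - 6*(-5)) + 15) = -5 + ((-6 + 25 + 30) + 15) = -5 + (49 + 15) = -5 + 64 = 59)
U² = 59² = 3481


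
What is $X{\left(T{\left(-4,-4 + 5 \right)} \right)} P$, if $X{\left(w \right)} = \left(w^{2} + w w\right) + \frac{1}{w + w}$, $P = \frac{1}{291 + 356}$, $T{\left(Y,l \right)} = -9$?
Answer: $\frac{2915}{11646} \approx 0.2503$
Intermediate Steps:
$P = \frac{1}{647} \approx 0.0015456$
$X{\left(w \right)} = \frac{1}{2 w} + 2 w^{2}$ ($X{\left(w \right)} = \left(w^{2} + w^{2}\right) + \frac{1}{2 w} = 2 w^{2} + \frac{1}{2 w} = \frac{1}{2 w} + 2 w^{2}$)
$X{\left(T{\left(-4,-4 + 5 \right)} \right)} P = \frac{1 + 4 \left(-9\right)^{3}}{2 \left(-9\right)} \frac{1}{647} = \frac{1}{2} \left(- \frac{1}{9}\right) \left(1 + 4 \left(-729\right)\right) \frac{1}{647} = \frac{1}{2} \left(- \frac{1}{9}\right) \left(1 - 2916\right) \frac{1}{647} = \frac{1}{2} \left(- \frac{1}{9}\right) \left(-2915\right) \frac{1}{647} = \frac{2915}{18} \cdot \frac{1}{647} = \frac{2915}{11646}$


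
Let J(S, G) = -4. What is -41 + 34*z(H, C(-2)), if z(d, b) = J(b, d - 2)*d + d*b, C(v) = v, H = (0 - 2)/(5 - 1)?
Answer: 61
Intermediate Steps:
H = -½ (H = -2/4 = -2*¼ = -½ ≈ -0.50000)
z(d, b) = -4*d + b*d (z(d, b) = -4*d + d*b = -4*d + b*d)
-41 + 34*z(H, C(-2)) = -41 + 34*(-(-4 - 2)/2) = -41 + 34*(-½*(-6)) = -41 + 34*3 = -41 + 102 = 61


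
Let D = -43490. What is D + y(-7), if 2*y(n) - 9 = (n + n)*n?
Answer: -86873/2 ≈ -43437.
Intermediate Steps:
y(n) = 9/2 + n² (y(n) = 9/2 + ((n + n)*n)/2 = 9/2 + ((2*n)*n)/2 = 9/2 + (2*n²)/2 = 9/2 + n²)
D + y(-7) = -43490 + (9/2 + (-7)²) = -43490 + (9/2 + 49) = -43490 + 107/2 = -86873/2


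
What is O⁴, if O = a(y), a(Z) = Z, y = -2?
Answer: 16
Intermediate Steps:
O = -2
O⁴ = (-2)⁴ = 16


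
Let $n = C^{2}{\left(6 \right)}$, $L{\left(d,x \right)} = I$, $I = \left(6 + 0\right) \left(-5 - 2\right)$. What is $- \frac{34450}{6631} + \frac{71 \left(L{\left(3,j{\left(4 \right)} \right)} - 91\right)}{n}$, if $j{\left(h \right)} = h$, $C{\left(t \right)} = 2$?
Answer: $- \frac{62754333}{26524} \approx -2365.9$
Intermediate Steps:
$I = -42$ ($I = 6 \left(-7\right) = -42$)
$L{\left(d,x \right)} = -42$
$n = 4$ ($n = 2^{2} = 4$)
$- \frac{34450}{6631} + \frac{71 \left(L{\left(3,j{\left(4 \right)} \right)} - 91\right)}{n} = - \frac{34450}{6631} + \frac{71 \left(-42 - 91\right)}{4} = \left(-34450\right) \frac{1}{6631} + 71 \left(-133\right) \frac{1}{4} = - \frac{34450}{6631} - \frac{9443}{4} = - \frac{62754333}{26524}$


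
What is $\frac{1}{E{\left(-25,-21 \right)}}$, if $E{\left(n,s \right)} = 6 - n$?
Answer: $\frac{1}{31} \approx 0.032258$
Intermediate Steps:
$\frac{1}{E{\left(-25,-21 \right)}} = \frac{1}{6 - -25} = \frac{1}{6 + 25} = \frac{1}{31}$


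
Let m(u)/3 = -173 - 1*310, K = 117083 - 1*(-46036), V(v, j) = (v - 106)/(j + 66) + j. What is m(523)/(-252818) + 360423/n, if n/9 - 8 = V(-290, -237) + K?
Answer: 49213008705/195615020093 ≈ 0.25158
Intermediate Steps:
V(v, j) = j + (-106 + v)/(66 + j) (V(v, j) = (-106 + v)/(66 + j) + j = j + (-106 + v)/(66 + j))
K = 163119 (K = 117083 + 46036 = 163119)
m(u) = -1449 (m(u) = 3*(-173 - 1*310) = 3*(-173 - 310) = 3*(-483) = -1449)
n = 27854586/19 (n = 72 + 9*((-106 - 290 + (-237)² + 66*(-237))/(66 - 237) + 163119) = 72 + 9*((-106 - 290 + 56169 - 15642)/(-171) + 163119) = 72 + 9*(-1/171*40131 + 163119) = 72 + 9*(-4459/19 + 163119) = 72 + 9*(3094802/19) = 72 + 27853218/19 = 27854586/19 ≈ 1.4660e+6)
m(523)/(-252818) + 360423/n = -1449/(-252818) + 360423/(27854586/19) = -1449*(-1/252818) + 360423*(19/27854586) = 1449/252818 + 760893/3094954 = 49213008705/195615020093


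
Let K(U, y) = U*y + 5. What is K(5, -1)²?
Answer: 0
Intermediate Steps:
K(U, y) = 5 + U*y
K(5, -1)² = (5 + 5*(-1))² = (5 - 5)² = 0² = 0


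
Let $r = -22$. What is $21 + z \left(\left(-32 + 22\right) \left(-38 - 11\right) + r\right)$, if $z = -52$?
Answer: $-24315$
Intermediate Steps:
$21 + z \left(\left(-32 + 22\right) \left(-38 - 11\right) + r\right) = 21 - 52 \left(\left(-32 + 22\right) \left(-38 - 11\right) - 22\right) = 21 - 52 \left(\left(-10\right) \left(-49\right) - 22\right) = 21 - 52 \left(490 - 22\right) = 21 - 24336 = -24315$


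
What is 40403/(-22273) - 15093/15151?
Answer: -948312242/337458223 ≈ -2.8102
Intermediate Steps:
40403/(-22273) - 15093/15151 = 40403*(-1/22273) - 15093*1/15151 = -40403/22273 - 15093/15151 = -948312242/337458223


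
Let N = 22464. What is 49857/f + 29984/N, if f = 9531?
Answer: 1627043/247806 ≈ 6.5658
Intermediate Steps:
49857/f + 29984/N = 49857/9531 + 29984/22464 = 49857*(1/9531) + 29984*(1/22464) = 16619/3177 + 937/702 = 1627043/247806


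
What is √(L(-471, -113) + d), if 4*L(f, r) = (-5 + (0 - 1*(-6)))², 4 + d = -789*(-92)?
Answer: √290337/2 ≈ 269.41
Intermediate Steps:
d = 72584 (d = -4 - 789*(-92) = -4 + 72588 = 72584)
L(f, r) = ¼ (L(f, r) = (-5 + (0 - 1*(-6)))²/4 = (-5 + (0 + 6))²/4 = (-5 + 6)²/4 = (¼)*1² = (¼)*1 = ¼)
√(L(-471, -113) + d) = √(¼ + 72584) = √(290337/4) = √290337/2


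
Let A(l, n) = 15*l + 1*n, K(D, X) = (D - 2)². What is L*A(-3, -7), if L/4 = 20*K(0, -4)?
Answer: -16640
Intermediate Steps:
K(D, X) = (-2 + D)²
A(l, n) = n + 15*l (A(l, n) = 15*l + n = n + 15*l)
L = 320 (L = 4*(20*(-2 + 0)²) = 4*(20*(-2)²) = 4*(20*4) = 4*80 = 320)
L*A(-3, -7) = 320*(-7 + 15*(-3)) = 320*(-7 - 45) = 320*(-52) = -16640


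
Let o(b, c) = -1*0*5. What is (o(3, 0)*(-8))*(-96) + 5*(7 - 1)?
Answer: 30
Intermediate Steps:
o(b, c) = 0 (o(b, c) = 0*5 = 0)
(o(3, 0)*(-8))*(-96) + 5*(7 - 1) = (0*(-8))*(-96) + 5*(7 - 1) = 0*(-96) + 5*6 = 0 + 30 = 30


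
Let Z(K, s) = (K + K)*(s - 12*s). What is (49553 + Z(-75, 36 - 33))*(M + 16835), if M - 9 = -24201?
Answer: -400978571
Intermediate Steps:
M = -24192 (M = 9 - 24201 = -24192)
Z(K, s) = -22*K*s (Z(K, s) = (2*K)*(-11*s) = -22*K*s)
(49553 + Z(-75, 36 - 33))*(M + 16835) = (49553 - 22*(-75)*(36 - 33))*(-24192 + 16835) = (49553 - 22*(-75)*3)*(-7357) = (49553 + 4950)*(-7357) = 54503*(-7357) = -400978571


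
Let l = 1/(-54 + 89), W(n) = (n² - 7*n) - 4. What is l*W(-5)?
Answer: 8/5 ≈ 1.6000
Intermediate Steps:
W(n) = -4 + n² - 7*n
l = 1/35 ≈ 0.028571
l*W(-5) = (-4 + (-5)² - 7*(-5))/35 = (-4 + 25 + 35)/35 = (1/35)*56 = 8/5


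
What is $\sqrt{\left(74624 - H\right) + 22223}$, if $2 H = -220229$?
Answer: $\frac{\sqrt{827846}}{2} \approx 454.93$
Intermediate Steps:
$H = - \frac{220229}{2}$ ($H = \frac{1}{2} \left(-220229\right) = - \frac{220229}{2} \approx -1.1011 \cdot 10^{5}$)
$\sqrt{\left(74624 - H\right) + 22223} = \sqrt{\left(74624 - - \frac{220229}{2}\right) + 22223} = \sqrt{\left(74624 + \frac{220229}{2}\right) + 22223} = \sqrt{\frac{369477}{2} + 22223} = \sqrt{\frac{413923}{2}} = \frac{\sqrt{827846}}{2}$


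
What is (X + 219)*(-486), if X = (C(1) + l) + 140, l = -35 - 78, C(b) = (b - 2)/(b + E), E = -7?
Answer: -119637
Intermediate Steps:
C(b) = (-2 + b)/(-7 + b) (C(b) = (b - 2)/(b - 7) = (-2 + b)/(-7 + b))
l = -113
X = 163/6 (X = ((-2 + 1)/(-7 + 1) - 113) + 140 = (-1/(-6) - 113) + 140 = (-1/6*(-1) - 113) + 140 = (1/6 - 113) + 140 = -677/6 + 140 = 163/6 ≈ 27.167)
(X + 219)*(-486) = (163/6 + 219)*(-486) = (1477/6)*(-486) = -119637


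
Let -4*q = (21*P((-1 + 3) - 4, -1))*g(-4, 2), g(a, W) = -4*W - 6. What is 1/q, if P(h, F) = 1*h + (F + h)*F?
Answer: 2/147 ≈ 0.013605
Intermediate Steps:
P(h, F) = h + F*(F + h)
g(a, W) = -6 - 4*W
q = 147/2 (q = -21*(((-1 + 3) - 4) + (-1)**2 - ((-1 + 3) - 4))*(-6 - 4*2)/4 = -21*((2 - 4) + 1 - (2 - 4))*(-6 - 8)/4 = -21*(-2 + 1 - 1*(-2))*(-14)/4 = -21*(-2 + 1 + 2)*(-14)/4 = -21*1*(-14)/4 = -21*(-14)/4 = -1/4*(-294) = 147/2 ≈ 73.500)
1/q = 1/(147/2) = 2/147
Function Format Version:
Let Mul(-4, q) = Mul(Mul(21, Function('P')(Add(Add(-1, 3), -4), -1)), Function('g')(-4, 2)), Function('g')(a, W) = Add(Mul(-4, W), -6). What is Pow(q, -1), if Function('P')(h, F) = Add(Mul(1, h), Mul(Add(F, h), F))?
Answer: Rational(2, 147) ≈ 0.013605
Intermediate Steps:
Function('P')(h, F) = Add(h, Mul(F, Add(F, h)))
Function('g')(a, W) = Add(-6, Mul(-4, W))
q = Rational(147, 2) (q = Mul(Rational(-1, 4), Mul(Mul(21, Add(Add(Add(-1, 3), -4), Pow(-1, 2), Mul(-1, Add(Add(-1, 3), -4)))), Add(-6, Mul(-4, 2)))) = Mul(Rational(-1, 4), Mul(Mul(21, Add(Add(2, -4), 1, Mul(-1, Add(2, -4)))), Add(-6, -8))) = Mul(Rational(-1, 4), Mul(Mul(21, Add(-2, 1, Mul(-1, -2))), -14)) = Mul(Rational(-1, 4), Mul(Mul(21, Add(-2, 1, 2)), -14)) = Mul(Rational(-1, 4), Mul(Mul(21, 1), -14)) = Mul(Rational(-1, 4), Mul(21, -14)) = Mul(Rational(-1, 4), -294) = Rational(147, 2) ≈ 73.500)
Pow(q, -1) = Pow(Rational(147, 2), -1) = Rational(2, 147)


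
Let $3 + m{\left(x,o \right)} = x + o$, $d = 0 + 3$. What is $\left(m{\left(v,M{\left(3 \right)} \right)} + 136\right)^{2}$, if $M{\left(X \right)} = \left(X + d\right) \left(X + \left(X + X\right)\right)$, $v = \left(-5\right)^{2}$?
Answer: $44944$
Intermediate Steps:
$v = 25$
$d = 3$
$M{\left(X \right)} = 3 X \left(3 + X\right)$ ($M{\left(X \right)} = \left(X + 3\right) \left(X + \left(X + X\right)\right) = \left(3 + X\right) \left(X + 2 X\right) = \left(3 + X\right) 3 X = 3 X \left(3 + X\right)$)
$m{\left(x,o \right)} = -3 + o + x$ ($m{\left(x,o \right)} = -3 + \left(x + o\right) = -3 + \left(o + x\right) = -3 + o + x$)
$\left(m{\left(v,M{\left(3 \right)} \right)} + 136\right)^{2} = \left(\left(-3 + 3 \cdot 3 \left(3 + 3\right) + 25\right) + 136\right)^{2} = \left(\left(-3 + 3 \cdot 3 \cdot 6 + 25\right) + 136\right)^{2} = \left(\left(-3 + 54 + 25\right) + 136\right)^{2} = \left(76 + 136\right)^{2} = 212^{2} = 44944$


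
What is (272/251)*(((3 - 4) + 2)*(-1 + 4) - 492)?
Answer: -133008/251 ≈ -529.91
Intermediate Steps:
(272/251)*(((3 - 4) + 2)*(-1 + 4) - 492) = (272*(1/251))*((-1 + 2)*3 - 492) = 272*(1*3 - 492)/251 = 272*(3 - 492)/251 = (272/251)*(-489) = -133008/251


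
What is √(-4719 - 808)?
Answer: I*√5527 ≈ 74.344*I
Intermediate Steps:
√(-4719 - 808) = √(-5527) = I*√5527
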